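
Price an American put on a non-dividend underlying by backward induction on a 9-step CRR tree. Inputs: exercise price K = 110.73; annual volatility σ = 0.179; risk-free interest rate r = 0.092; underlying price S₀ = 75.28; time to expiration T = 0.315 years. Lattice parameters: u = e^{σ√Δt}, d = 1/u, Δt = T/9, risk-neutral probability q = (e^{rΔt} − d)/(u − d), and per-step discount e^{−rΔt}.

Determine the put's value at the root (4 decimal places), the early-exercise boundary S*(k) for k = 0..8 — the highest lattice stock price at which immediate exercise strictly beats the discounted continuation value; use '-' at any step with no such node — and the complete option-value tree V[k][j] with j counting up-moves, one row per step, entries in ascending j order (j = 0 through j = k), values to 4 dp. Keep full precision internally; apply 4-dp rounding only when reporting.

price = 35.4500
boundary = 75.2800 77.8437 80.4946 83.2358 86.0704 89.0015 92.0325 95.1666 98.4075
tree:
35.4500
37.9292 32.8863
40.3268 35.4500 30.2354
42.6454 37.9292 32.8863 27.4942
44.8877 40.3268 35.4500 30.2354 24.6596
47.0561 42.6454 37.9292 32.8863 27.4942 21.7285
49.1531 44.8877 40.3268 35.4500 30.2354 24.6596 18.6975
51.1810 47.0561 42.6454 37.9292 32.8863 27.4942 21.7285 15.5634
53.1421 49.1531 44.8877 40.3268 35.4500 30.2354 24.6596 18.6975 12.3225
55.0387 51.1810 47.0561 42.6454 37.9292 32.8863 27.4942 21.7285 15.5634 8.9712

Δt=0.03500  u=1.03405  d=0.96707  q=0.53977  discount=0.99679
step 9 (expiry): payoffs max(K−S,0) = 55.0387 51.1810 47.0561 42.6454 37.9292 32.8863 27.4942 21.7285 15.5634 8.9712
step 8: (k=8,j=0): S=57.5879, (K−S)⁺=53.1421, hold=52.7862 ⇒ V=53.1421 exercise | (k=8,j=1): S=61.5769, (K−S)⁺=49.1531, hold=48.7971 ⇒ V=49.1531 exercise | (k=8,j=2): S=65.8423, (K−S)⁺=44.8877, hold=44.5317 ⇒ V=44.8877 exercise | (k=8,j=3): S=70.4032, (K−S)⁺=40.3268, hold=39.9708 ⇒ V=40.3268 exercise | (k=8,j=4): S=75.2800, (K−S)⁺=35.4500, hold=35.0940 ⇒ V=35.4500 exercise | (k=8,j=5): S=80.4946, (K−S)⁺=30.2354, hold=29.8794 ⇒ V=30.2354 exercise | (k=8,j=6): S=86.0704, (K−S)⁺=24.6596, hold=24.3036 ⇒ V=24.6596 exercise | (k=8,j=7): S=92.0325, (K−S)⁺=18.6975, hold=18.3415 ⇒ V=18.6975 exercise | (k=8,j=8): S=98.4075, (K−S)⁺=12.3225, hold=11.9665 ⇒ V=12.3225 exercise  boundary S*=98.4075
step 7: (k=7,j=0): S=59.5490, (K−S)⁺=51.1810, hold=50.8250 ⇒ V=51.1810 exercise | (k=7,j=1): S=63.6739, (K−S)⁺=47.0561, hold=46.7001 ⇒ V=47.0561 exercise | (k=7,j=2): S=68.0846, (K−S)⁺=42.6454, hold=42.2894 ⇒ V=42.6454 exercise | (k=7,j=3): S=72.8008, (K−S)⁺=37.9292, hold=37.5732 ⇒ V=37.9292 exercise | (k=7,j=4): S=77.8437, (K−S)⁺=32.8863, hold=32.5304 ⇒ V=32.8863 exercise | (k=7,j=5): S=83.2358, (K−S)⁺=27.4942, hold=27.1382 ⇒ V=27.4942 exercise | (k=7,j=6): S=89.0015, (K−S)⁺=21.7285, hold=21.3725 ⇒ V=21.7285 exercise | (k=7,j=7): S=95.1666, (K−S)⁺=15.5634, hold=15.2074 ⇒ V=15.5634 exercise  boundary S*=95.1666
step 6: (k=6,j=0): S=61.5769, (K−S)⁺=49.1531, hold=48.7971 ⇒ V=49.1531 exercise | (k=6,j=1): S=65.8423, (K−S)⁺=44.8877, hold=44.5317 ⇒ V=44.8877 exercise | (k=6,j=2): S=70.4032, (K−S)⁺=40.3268, hold=39.9708 ⇒ V=40.3268 exercise | (k=6,j=3): S=75.2800, (K−S)⁺=35.4500, hold=35.0940 ⇒ V=35.4500 exercise | (k=6,j=4): S=80.4946, (K−S)⁺=30.2354, hold=29.8794 ⇒ V=30.2354 exercise | (k=6,j=5): S=86.0704, (K−S)⁺=24.6596, hold=24.3036 ⇒ V=24.6596 exercise | (k=6,j=6): S=92.0325, (K−S)⁺=18.6975, hold=18.3415 ⇒ V=18.6975 exercise  boundary S*=92.0325
step 5: (k=5,j=0): S=63.6739, (K−S)⁺=47.0561, hold=46.7001 ⇒ V=47.0561 exercise | (k=5,j=1): S=68.0846, (K−S)⁺=42.6454, hold=42.2894 ⇒ V=42.6454 exercise | (k=5,j=2): S=72.8008, (K−S)⁺=37.9292, hold=37.5732 ⇒ V=37.9292 exercise | (k=5,j=3): S=77.8437, (K−S)⁺=32.8863, hold=32.5304 ⇒ V=32.8863 exercise | (k=5,j=4): S=83.2358, (K−S)⁺=27.4942, hold=27.1382 ⇒ V=27.4942 exercise | (k=5,j=5): S=89.0015, (K−S)⁺=21.7285, hold=21.3725 ⇒ V=21.7285 exercise  boundary S*=89.0015
step 4: (k=4,j=0): S=65.8423, (K−S)⁺=44.8877, hold=44.5317 ⇒ V=44.8877 exercise | (k=4,j=1): S=70.4032, (K−S)⁺=40.3268, hold=39.9708 ⇒ V=40.3268 exercise | (k=4,j=2): S=75.2800, (K−S)⁺=35.4500, hold=35.0940 ⇒ V=35.4500 exercise | (k=4,j=3): S=80.4946, (K−S)⁺=30.2354, hold=29.8794 ⇒ V=30.2354 exercise | (k=4,j=4): S=86.0704, (K−S)⁺=24.6596, hold=24.3036 ⇒ V=24.6596 exercise  boundary S*=86.0704
step 3: (k=3,j=0): S=68.0846, (K−S)⁺=42.6454, hold=42.2894 ⇒ V=42.6454 exercise | (k=3,j=1): S=72.8008, (K−S)⁺=37.9292, hold=37.5732 ⇒ V=37.9292 exercise | (k=3,j=2): S=77.8437, (K−S)⁺=32.8863, hold=32.5304 ⇒ V=32.8863 exercise | (k=3,j=3): S=83.2358, (K−S)⁺=27.4942, hold=27.1382 ⇒ V=27.4942 exercise  boundary S*=83.2358
step 2: (k=2,j=0): S=70.4032, (K−S)⁺=40.3268, hold=39.9708 ⇒ V=40.3268 exercise | (k=2,j=1): S=75.2800, (K−S)⁺=35.4500, hold=35.0940 ⇒ V=35.4500 exercise | (k=2,j=2): S=80.4946, (K−S)⁺=30.2354, hold=29.8794 ⇒ V=30.2354 exercise  boundary S*=80.4946
step 1: (k=1,j=0): S=72.8008, (K−S)⁺=37.9292, hold=37.5732 ⇒ V=37.9292 exercise | (k=1,j=1): S=77.8437, (K−S)⁺=32.8863, hold=32.5304 ⇒ V=32.8863 exercise  boundary S*=77.8437
step 0: (k=0,j=0): S=75.2800, (K−S)⁺=35.4500, hold=35.0940 ⇒ V=35.4500 exercise  boundary S*=75.2800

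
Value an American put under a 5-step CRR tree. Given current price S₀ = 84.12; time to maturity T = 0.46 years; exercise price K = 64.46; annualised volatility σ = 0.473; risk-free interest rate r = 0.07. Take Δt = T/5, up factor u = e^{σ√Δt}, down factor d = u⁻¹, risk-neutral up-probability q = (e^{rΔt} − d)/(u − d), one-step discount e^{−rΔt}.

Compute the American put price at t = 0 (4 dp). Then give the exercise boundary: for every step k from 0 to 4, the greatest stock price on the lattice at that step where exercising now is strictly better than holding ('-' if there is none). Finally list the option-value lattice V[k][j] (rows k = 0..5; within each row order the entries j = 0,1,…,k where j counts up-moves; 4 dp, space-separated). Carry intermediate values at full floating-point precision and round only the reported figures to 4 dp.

Δt=0.09200, u=1.15427, d=0.86635, q=0.48663, disc=e^(-rΔt)=0.99358
k=5 terminal: V=max(K-S,0) → 23.4053 9.7613 0.0000 0.0000 0.0000 0.0000
k=4: j=0 S=47.3882 intr=17.0718 cont=16.6581 V=17.0718[EX]; j=1 S=63.1371 intr=1.3229 cont=4.9789 V=4.9789[hold]; j=2 S=84.1200 intr=0.0000 cont=0.0000 V=0.0000[hold]; j=3 S=112.0764 intr=0.0000 cont=0.0000 V=0.0000[hold]; j=4 S=149.3237 intr=0.0000 cont=0.0000 V=0.0000[hold]  S*(4)=47.3882
k=3: j=0 S=54.6987 intr=9.7613 cont=11.1152 V=11.1152[hold]; j=1 S=72.8772 intr=0.0000 cont=2.5396 V=2.5396[hold]; j=2 S=97.0972 intr=0.0000 cont=0.0000 V=0.0000[hold]; j=3 S=129.3664 intr=0.0000 cont=0.0000 V=0.0000[hold]  S*(3)=-
k=2: j=0 S=63.1371 intr=1.3229 cont=6.8975 V=6.8975[hold]; j=1 S=84.1200 intr=0.0000 cont=1.2954 V=1.2954[hold]; j=2 S=112.0764 intr=0.0000 cont=0.0000 V=0.0000[hold]  S*(2)=-
k=1: j=0 S=72.8772 intr=0.0000 cont=4.1445 V=4.1445[hold]; j=1 S=97.0972 intr=0.0000 cont=0.6607 V=0.6607[hold]  S*(1)=-
k=0: j=0 S=84.1200 intr=0.0000 cont=2.4335 V=2.4335[hold]  S*(0)=-

price = 2.4335
boundary = - - - - 47.3882
tree:
2.4335
4.1445 0.6607
6.8975 1.2954 0.0000
11.1152 2.5396 0.0000 0.0000
17.0718 4.9789 0.0000 0.0000 0.0000
23.4053 9.7613 0.0000 0.0000 0.0000 0.0000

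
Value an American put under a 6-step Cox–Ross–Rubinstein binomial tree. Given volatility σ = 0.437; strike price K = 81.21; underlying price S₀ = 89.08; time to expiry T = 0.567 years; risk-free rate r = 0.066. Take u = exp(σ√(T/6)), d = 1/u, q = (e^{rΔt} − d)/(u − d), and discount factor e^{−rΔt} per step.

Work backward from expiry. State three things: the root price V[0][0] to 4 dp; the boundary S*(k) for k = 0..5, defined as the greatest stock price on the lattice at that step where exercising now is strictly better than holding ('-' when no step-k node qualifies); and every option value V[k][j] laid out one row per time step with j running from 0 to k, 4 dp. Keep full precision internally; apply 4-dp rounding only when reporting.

Δt=0.09450  u=1.14378  d=0.87429  q=0.48968  discount=0.99378
step 6 (expiry): payoffs max(K−S,0) = 41.4242 29.1610 13.1180 0.0000 0.0000 0.0000 0.0000
step 5: (k=5,j=0): S=45.5061, (K−S)⁺=35.7039, hold=35.1989 ⇒ V=35.7039 exercise | (k=5,j=1): S=59.5325, (K−S)⁺=21.6775, hold=21.1726 ⇒ V=21.6775 exercise | (k=5,j=2): S=77.8822, (K−S)⁺=3.3278, hold=6.6527 ⇒ V=6.6527 continue | (k=5,j=3): S=101.8878, (K−S)⁺=0.0000, hold=0.0000 ⇒ V=0.0000 continue | (k=5,j=4): S=133.2927, (K−S)⁺=0.0000, hold=0.0000 ⇒ V=0.0000 continue | (k=5,j=5): S=174.3775, (K−S)⁺=0.0000, hold=0.0000 ⇒ V=0.0000 continue  boundary S*=59.5325
step 4: (k=4,j=0): S=52.0490, (K−S)⁺=29.1610, hold=28.6561 ⇒ V=29.1610 exercise | (k=4,j=1): S=68.0920, (K−S)⁺=13.1180, hold=14.2311 ⇒ V=14.2311 continue | (k=4,j=2): S=89.0800, (K−S)⁺=0.0000, hold=3.3739 ⇒ V=3.3739 continue | (k=4,j=3): S=116.5371, (K−S)⁺=0.0000, hold=0.0000 ⇒ V=0.0000 continue | (k=4,j=4): S=152.4574, (K−S)⁺=0.0000, hold=0.0000 ⇒ V=0.0000 continue  boundary S*=52.0490
step 3: (k=3,j=0): S=59.5325, (K−S)⁺=21.6775, hold=21.7143 ⇒ V=21.7143 continue | (k=3,j=1): S=77.8822, (K−S)⁺=3.3278, hold=8.8591 ⇒ V=8.8591 continue | (k=3,j=2): S=101.8878, (K−S)⁺=0.0000, hold=1.7110 ⇒ V=1.7110 continue | (k=3,j=3): S=133.2927, (K−S)⁺=0.0000, hold=0.0000 ⇒ V=0.0000 continue  boundary S*=-
step 2: (k=2,j=0): S=68.0920, (K−S)⁺=13.1180, hold=15.3234 ⇒ V=15.3234 continue | (k=2,j=1): S=89.0800, (K−S)⁺=0.0000, hold=5.3255 ⇒ V=5.3255 continue | (k=2,j=2): S=116.5371, (K−S)⁺=0.0000, hold=0.8677 ⇒ V=0.8677 continue  boundary S*=-
step 1: (k=1,j=0): S=77.8822, (K−S)⁺=3.3278, hold=10.3628 ⇒ V=10.3628 continue | (k=1,j=1): S=101.8878, (K−S)⁺=0.0000, hold=3.1231 ⇒ V=3.1231 continue  boundary S*=-
step 0: (k=0,j=0): S=89.0800, (K−S)⁺=0.0000, hold=6.7752 ⇒ V=6.7752 continue  boundary S*=-

price = 6.7752
boundary = - - - - 52.0490 59.5325
tree:
6.7752
10.3628 3.1231
15.3234 5.3255 0.8677
21.7143 8.8591 1.7110 0.0000
29.1610 14.2311 3.3739 0.0000 0.0000
35.7039 21.6775 6.6527 0.0000 0.0000 0.0000
41.4242 29.1610 13.1180 0.0000 0.0000 0.0000 0.0000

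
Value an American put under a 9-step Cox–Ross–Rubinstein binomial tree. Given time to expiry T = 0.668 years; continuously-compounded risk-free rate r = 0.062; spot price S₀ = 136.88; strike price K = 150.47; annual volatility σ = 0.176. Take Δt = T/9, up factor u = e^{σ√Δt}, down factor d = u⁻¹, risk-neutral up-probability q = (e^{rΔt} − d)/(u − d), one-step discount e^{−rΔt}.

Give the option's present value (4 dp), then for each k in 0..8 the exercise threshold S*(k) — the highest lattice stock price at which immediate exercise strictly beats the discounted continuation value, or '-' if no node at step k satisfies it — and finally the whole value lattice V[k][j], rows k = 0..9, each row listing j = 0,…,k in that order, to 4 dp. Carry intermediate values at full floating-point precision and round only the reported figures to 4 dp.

Δt=0.07422, u=1.04912, d=0.95318, q=0.53609, disc=e^(-rΔt)=0.99541
k=9 terminal: V=max(K-S,0) → 61.5654 52.6175 42.7689 31.9292 19.9984 6.8668 0.0000 0.0000 0.0000 0.0000
k=8: j=0 S=93.2713 intr=57.1987 cont=56.5079 V=57.1987[EX]; j=1 S=102.6588 intr=47.8112 cont=47.1204 V=47.8112[EX]; j=2 S=112.9910 intr=37.4790 cont=36.7881 V=37.4790[EX]; j=3 S=124.3632 intr=26.1068 cont=25.4159 V=26.1068[EX]; j=4 S=136.8800 intr=13.5900 cont=12.8992 V=13.5900[EX]; j=5 S=150.6565 intr=0.0000 cont=3.1709 V=3.1709[hold]; j=6 S=165.8196 intr=0.0000 cont=0.0000 V=0.0000[hold]; j=7 S=182.5089 intr=0.0000 cont=0.0000 V=0.0000[hold]; j=8 S=200.8778 intr=0.0000 cont=0.0000 V=0.0000[hold]  S*(8)=136.8800
k=7: j=0 S=97.8525 intr=52.6175 cont=51.9266 V=52.6175[EX]; j=1 S=107.7011 intr=42.7689 cont=42.0781 V=42.7689[EX]; j=2 S=118.5408 intr=31.9292 cont=31.2383 V=31.9292[EX]; j=3 S=130.4716 intr=19.9984 cont=19.3076 V=19.9984[EX]; j=4 S=143.6032 intr=6.8668 cont=7.9677 V=7.9677[hold]; j=5 S=158.0564 intr=0.0000 cont=1.4643 V=1.4643[hold]; j=6 S=173.9642 intr=0.0000 cont=0.0000 V=0.0000[hold]; j=7 S=191.4732 intr=0.0000 cont=0.0000 V=0.0000[hold]  S*(7)=130.4716
k=6: j=0 S=102.6588 intr=47.8112 cont=47.1204 V=47.8112[EX]; j=1 S=112.9910 intr=37.4790 cont=36.7881 V=37.4790[EX]; j=2 S=124.3632 intr=26.1068 cont=25.4159 V=26.1068[EX]; j=3 S=136.8800 intr=13.5900 cont=13.4866 V=13.5900[EX]; j=4 S=150.6565 intr=0.0000 cont=4.4607 V=4.4607[hold]; j=5 S=165.8196 intr=0.0000 cont=0.6762 V=0.6762[hold]; j=6 S=182.5089 intr=0.0000 cont=0.0000 V=0.0000[hold]  S*(6)=136.8800
k=5: j=0 S=107.7011 intr=42.7689 cont=42.0781 V=42.7689[EX]; j=1 S=118.5408 intr=31.9292 cont=31.2383 V=31.9292[EX]; j=2 S=130.4716 intr=19.9984 cont=19.3076 V=19.9984[EX]; j=3 S=143.6032 intr=6.8668 cont=8.6559 V=8.6559[hold]; j=4 S=158.0564 intr=0.0000 cont=2.4207 V=2.4207[hold]; j=5 S=173.9642 intr=0.0000 cont=0.3122 V=0.3122[hold]  S*(5)=130.4716
k=4: j=0 S=112.9910 intr=37.4790 cont=36.7881 V=37.4790[EX]; j=1 S=124.3632 intr=26.1068 cont=25.4159 V=26.1068[EX]; j=2 S=136.8800 intr=13.5900 cont=13.8539 V=13.8539[hold]; j=3 S=150.6565 intr=0.0000 cont=5.2888 V=5.2888[hold]; j=4 S=165.8196 intr=0.0000 cont=1.2844 V=1.2844[hold]  S*(4)=124.3632
k=3: j=0 S=118.5408 intr=31.9292 cont=31.2383 V=31.9292[EX]; j=1 S=130.4716 intr=19.9984 cont=19.4484 V=19.9984[EX]; j=2 S=143.6032 intr=6.8668 cont=9.2197 V=9.2197[hold]; j=3 S=158.0564 intr=0.0000 cont=3.1277 V=3.1277[hold]  S*(3)=130.4716
k=2: j=0 S=124.3632 intr=26.1068 cont=25.4159 V=26.1068[EX]; j=1 S=136.8800 intr=13.5900 cont=14.1547 V=14.1547[hold]; j=2 S=150.6565 intr=0.0000 cont=5.9265 V=5.9265[hold]  S*(2)=124.3632
k=1: j=0 S=130.4716 intr=19.9984 cont=19.6089 V=19.9984[EX]; j=1 S=143.6032 intr=6.8668 cont=9.6989 V=9.6989[hold]  S*(1)=130.4716
k=0: j=0 S=136.8800 intr=13.5900 cont=14.4104 V=14.4104[hold]  S*(0)=-

price = 14.4104
boundary = - 130.4716 124.3632 130.4716 124.3632 130.4716 136.8800 130.4716 136.8800
tree:
14.4104
19.9984 9.6989
26.1068 14.1547 5.9265
31.9292 19.9984 9.2197 3.1277
37.4790 26.1068 13.8539 5.2888 1.2844
42.7689 31.9292 19.9984 8.6559 2.4207 0.3122
47.8112 37.4790 26.1068 13.5900 4.4607 0.6762 0.0000
52.6175 42.7689 31.9292 19.9984 7.9677 1.4643 0.0000 0.0000
57.1987 47.8112 37.4790 26.1068 13.5900 3.1709 0.0000 0.0000 0.0000
61.5654 52.6175 42.7689 31.9292 19.9984 6.8668 0.0000 0.0000 0.0000 0.0000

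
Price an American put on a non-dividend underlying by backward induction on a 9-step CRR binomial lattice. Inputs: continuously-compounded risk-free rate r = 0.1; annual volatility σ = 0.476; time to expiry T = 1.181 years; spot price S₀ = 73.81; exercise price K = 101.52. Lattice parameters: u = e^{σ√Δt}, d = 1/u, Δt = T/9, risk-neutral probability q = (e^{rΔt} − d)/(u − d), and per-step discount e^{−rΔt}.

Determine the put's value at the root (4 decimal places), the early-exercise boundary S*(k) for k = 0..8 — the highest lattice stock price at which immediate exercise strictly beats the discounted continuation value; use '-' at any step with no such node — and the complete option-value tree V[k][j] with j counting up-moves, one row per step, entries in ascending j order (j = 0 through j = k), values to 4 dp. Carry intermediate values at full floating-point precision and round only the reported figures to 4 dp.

price = 30.1883
boundary = - 62.1198 52.2812 62.1198 52.2812 62.1198 52.2812 62.1198 73.8100
tree:
30.1883
39.4002 21.5998
49.2388 29.6202 13.9973
57.5192 39.4002 20.4373 7.8035
64.4882 49.2388 28.9013 12.3514 3.3741
70.3534 57.5192 39.4002 18.9662 5.9355 0.8521
75.2896 64.4882 49.2388 28.0252 10.2344 1.7100 0.0000
79.4440 70.3534 57.5192 39.4002 17.1732 3.4316 0.0000 0.0000
82.9405 75.2896 64.4882 49.2388 27.7100 6.8865 0.0000 0.0000 0.0000
85.8831 79.4440 70.3534 57.5192 39.4002 13.8199 0.0000 0.0000 0.0000 0.0000

params: Δt=0.13122 u=1.18819 d=0.84162 q=0.49511 e^(-rΔt)=0.98696
t_9 payoffs: 85.8831 79.4440 70.3534 57.5192 39.4002 13.8199 0.0000 0.0000 0.0000 0.0000
t_8: node(8,0) S=18.5795 payoff=82.9405 vs cont=81.6170 → 82.9405 [stop]  node(8,1) S=26.2304 payoff=75.2896 vs cont=73.9661 → 75.2896 [stop]  node(8,2) S=37.0318 payoff=64.4882 vs cont=63.1647 → 64.4882 [stop]  node(8,3) S=52.2812 payoff=49.2388 vs cont=47.9154 → 49.2388 [stop]  node(8,4) S=73.8100 payoff=27.7100 vs cont=26.3865 → 27.7100 [stop]  node(8,5) S=104.2042 payoff=0.0000 vs cont=6.8865 → 6.8865 [wait]  node(8,6) S=147.1144 payoff=0.0000 vs cont=0.0000 → 0.0000 [wait]  node(8,7) S=207.6947 payoff=0.0000 vs cont=0.0000 → 0.0000 [wait]  node(8,8) S=293.2212 payoff=0.0000 vs cont=0.0000 → 0.0000 [wait]  ⇒ S*(8)=73.8100
t_7: node(7,0) S=22.0760 payoff=79.4440 vs cont=78.1206 → 79.4440 [stop]  node(7,1) S=31.1666 payoff=70.3534 vs cont=69.0299 → 70.3534 [stop]  node(7,2) S=44.0008 payoff=57.5192 vs cont=56.1958 → 57.5192 [stop]  node(7,3) S=62.1198 payoff=39.4002 vs cont=38.0767 → 39.4002 [stop]  node(7,4) S=87.7001 payoff=13.8199 vs cont=17.1732 → 17.1732 [wait]  node(7,5) S=123.8141 payoff=0.0000 vs cont=3.4316 → 3.4316 [wait]  node(7,6) S=174.7996 payoff=0.0000 vs cont=0.0000 → 0.0000 [wait]  node(7,7) S=246.7802 payoff=0.0000 vs cont=0.0000 → 0.0000 [wait]  ⇒ S*(7)=62.1198
t_6: node(6,0) S=26.2304 payoff=75.2896 vs cont=73.9661 → 75.2896 [stop]  node(6,1) S=37.0318 payoff=64.4882 vs cont=63.1647 → 64.4882 [stop]  node(6,2) S=52.2812 payoff=49.2388 vs cont=47.9154 → 49.2388 [stop]  node(6,3) S=73.8100 payoff=27.7100 vs cont=28.0252 → 28.0252 [wait]  node(6,4) S=104.2042 payoff=0.0000 vs cont=10.2344 → 10.2344 [wait]  node(6,5) S=147.1144 payoff=0.0000 vs cont=1.7100 → 1.7100 [wait]  node(6,6) S=207.6947 payoff=0.0000 vs cont=0.0000 → 0.0000 [wait]  ⇒ S*(6)=52.2812
t_5: node(5,0) S=31.1666 payoff=70.3534 vs cont=69.0299 → 70.3534 [stop]  node(5,1) S=44.0008 payoff=57.5192 vs cont=56.1958 → 57.5192 [stop]  node(5,2) S=62.1198 payoff=39.4002 vs cont=38.2307 → 39.4002 [stop]  node(5,3) S=87.7001 payoff=13.8199 vs cont=18.9662 → 18.9662 [wait]  node(5,4) S=123.8141 payoff=0.0000 vs cont=5.9355 → 5.9355 [wait]  node(5,5) S=174.7996 payoff=0.0000 vs cont=0.8521 → 0.8521 [wait]  ⇒ S*(5)=62.1198
t_4: node(4,0) S=37.0318 payoff=64.4882 vs cont=63.1647 → 64.4882 [stop]  node(4,1) S=52.2812 payoff=49.2388 vs cont=47.9154 → 49.2388 [stop]  node(4,2) S=73.8100 payoff=27.7100 vs cont=28.9013 → 28.9013 [wait]  node(4,3) S=104.2042 payoff=0.0000 vs cont=12.3514 → 12.3514 [wait]  node(4,4) S=147.1144 payoff=0.0000 vs cont=3.3741 → 3.3741 [wait]  ⇒ S*(4)=52.2812
t_3: node(3,0) S=44.0008 payoff=57.5192 vs cont=56.1958 → 57.5192 [stop]  node(3,1) S=62.1198 payoff=39.4002 vs cont=38.6589 → 39.4002 [stop]  node(3,2) S=87.7001 payoff=13.8199 vs cont=20.4373 → 20.4373 [wait]  node(3,3) S=123.8141 payoff=0.0000 vs cont=7.8035 → 7.8035 [wait]  ⇒ S*(3)=62.1198
t_2: node(2,0) S=52.2812 payoff=49.2388 vs cont=47.9154 → 49.2388 [stop]  node(2,1) S=73.8100 payoff=27.7100 vs cont=29.6202 → 29.6202 [wait]  node(2,2) S=104.2042 payoff=0.0000 vs cont=13.9973 → 13.9973 [wait]  ⇒ S*(2)=52.2812
t_1: node(1,0) S=62.1198 payoff=39.4002 vs cont=39.0101 → 39.4002 [stop]  node(1,1) S=87.7001 payoff=13.8199 vs cont=21.5998 → 21.5998 [wait]  ⇒ S*(1)=62.1198
t_0: node(0,0) S=73.8100 payoff=27.7100 vs cont=30.1883 → 30.1883 [wait]  ⇒ S*(0)=-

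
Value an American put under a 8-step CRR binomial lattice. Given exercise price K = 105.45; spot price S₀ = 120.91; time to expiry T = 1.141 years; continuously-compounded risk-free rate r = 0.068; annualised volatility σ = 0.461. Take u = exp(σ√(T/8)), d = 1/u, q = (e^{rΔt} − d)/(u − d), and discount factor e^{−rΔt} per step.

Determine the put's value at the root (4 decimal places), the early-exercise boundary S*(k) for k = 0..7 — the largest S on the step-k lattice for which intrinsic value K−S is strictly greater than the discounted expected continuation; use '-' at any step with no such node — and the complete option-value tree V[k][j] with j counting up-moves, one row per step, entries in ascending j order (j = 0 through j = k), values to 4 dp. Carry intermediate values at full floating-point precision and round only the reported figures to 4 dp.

Δt=0.14263  u=1.19017  d=0.84021  q=0.48443  discount=0.99035
step 8 (expiry): payoffs max(K−S,0) = 75.4185 62.9099 45.1913 20.0927 0.0000 0.0000 0.0000 0.0000 0.0000
step 7: (k=7,j=0): S=35.7427, (K−S)⁺=69.7073, hold=68.6895 ⇒ V=69.7073 exercise | (k=7,j=1): S=50.6301, (K−S)⁺=54.8199, hold=53.8021 ⇒ V=54.8199 exercise | (k=7,j=2): S=71.7183, (K−S)⁺=33.7317, hold=32.7139 ⇒ V=33.7317 exercise | (k=7,j=3): S=101.5901, (K−S)⁺=3.8599, hold=10.2591 ⇒ V=10.2591 continue | (k=7,j=4): S=143.9040, (K−S)⁺=0.0000, hold=0.0000 ⇒ V=0.0000 continue | (k=7,j=5): S=203.8423, (K−S)⁺=0.0000, hold=0.0000 ⇒ V=0.0000 continue | (k=7,j=6): S=288.7457, (K−S)⁺=0.0000, hold=0.0000 ⇒ V=0.0000 continue | (k=7,j=7): S=409.0128, (K−S)⁺=0.0000, hold=0.0000 ⇒ V=0.0000 continue  boundary S*=71.7183
step 6: (k=6,j=0): S=42.5401, (K−S)⁺=62.9099, hold=61.8922 ⇒ V=62.9099 exercise | (k=6,j=1): S=60.2587, (K−S)⁺=45.1913, hold=44.1736 ⇒ V=45.1913 exercise | (k=6,j=2): S=85.3573, (K−S)⁺=20.0927, hold=22.1450 ⇒ V=22.1450 continue | (k=6,j=3): S=120.9100, (K−S)⁺=0.0000, hold=5.2382 ⇒ V=5.2382 continue | (k=6,j=4): S=171.2709, (K−S)⁺=0.0000, hold=0.0000 ⇒ V=0.0000 continue | (k=6,j=5): S=242.6079, (K−S)⁺=0.0000, hold=0.0000 ⇒ V=0.0000 continue | (k=6,j=6): S=343.6578, (K−S)⁺=0.0000, hold=0.0000 ⇒ V=0.0000 continue  boundary S*=60.2587
step 5: (k=5,j=0): S=50.6301, (K−S)⁺=54.8199, hold=53.8021 ⇒ V=54.8199 exercise | (k=5,j=1): S=71.7183, (K−S)⁺=33.7317, hold=33.6985 ⇒ V=33.7317 exercise | (k=5,j=2): S=101.5901, (K−S)⁺=3.8599, hold=13.8201 ⇒ V=13.8201 continue | (k=5,j=3): S=143.9040, (K−S)⁺=0.0000, hold=2.6746 ⇒ V=2.6746 continue | (k=5,j=4): S=203.8423, (K−S)⁺=0.0000, hold=0.0000 ⇒ V=0.0000 continue | (k=5,j=5): S=288.7457, (K−S)⁺=0.0000, hold=0.0000 ⇒ V=0.0000 continue  boundary S*=71.7183
step 4: (k=4,j=0): S=60.2587, (K−S)⁺=45.1913, hold=44.1736 ⇒ V=45.1913 exercise | (k=4,j=1): S=85.3573, (K−S)⁺=20.0927, hold=23.8534 ⇒ V=23.8534 continue | (k=4,j=2): S=120.9100, (K−S)⁺=0.0000, hold=8.3396 ⇒ V=8.3396 continue | (k=4,j=3): S=171.2709, (K−S)⁺=0.0000, hold=1.3656 ⇒ V=1.3656 continue | (k=4,j=4): S=242.6079, (K−S)⁺=0.0000, hold=0.0000 ⇒ V=0.0000 continue  boundary S*=60.2587
step 3: (k=3,j=0): S=71.7183, (K−S)⁺=33.7317, hold=34.5181 ⇒ V=34.5181 continue | (k=3,j=1): S=101.5901, (K−S)⁺=3.8599, hold=16.1803 ⇒ V=16.1803 continue | (k=3,j=2): S=143.9040, (K−S)⁺=0.0000, hold=4.9133 ⇒ V=4.9133 continue | (k=3,j=3): S=203.8423, (K−S)⁺=0.0000, hold=0.6973 ⇒ V=0.6973 continue  boundary S*=-
step 2: (k=2,j=0): S=85.3573, (K−S)⁺=20.0927, hold=25.3873 ⇒ V=25.3873 continue | (k=2,j=1): S=120.9100, (K−S)⁺=0.0000, hold=10.6187 ⇒ V=10.6187 continue | (k=2,j=2): S=171.2709, (K−S)⁺=0.0000, hold=2.8432 ⇒ V=2.8432 continue  boundary S*=-
step 1: (k=1,j=0): S=101.5901, (K−S)⁺=3.8599, hold=18.0569 ⇒ V=18.0569 continue | (k=1,j=1): S=143.9040, (K−S)⁺=0.0000, hold=6.7859 ⇒ V=6.7859 continue  boundary S*=-
step 0: (k=0,j=0): S=120.9100, (K−S)⁺=0.0000, hold=12.4753 ⇒ V=12.4753 continue  boundary S*=-

price = 12.4753
boundary = - - - - 60.2587 71.7183 60.2587 71.7183
tree:
12.4753
18.0569 6.7859
25.3873 10.6187 2.8432
34.5181 16.1803 4.9133 0.6973
45.1913 23.8534 8.3396 1.3656 0.0000
54.8199 33.7317 13.8201 2.6746 0.0000 0.0000
62.9099 45.1913 22.1450 5.2382 0.0000 0.0000 0.0000
69.7073 54.8199 33.7317 10.2591 0.0000 0.0000 0.0000 0.0000
75.4185 62.9099 45.1913 20.0927 0.0000 0.0000 0.0000 0.0000 0.0000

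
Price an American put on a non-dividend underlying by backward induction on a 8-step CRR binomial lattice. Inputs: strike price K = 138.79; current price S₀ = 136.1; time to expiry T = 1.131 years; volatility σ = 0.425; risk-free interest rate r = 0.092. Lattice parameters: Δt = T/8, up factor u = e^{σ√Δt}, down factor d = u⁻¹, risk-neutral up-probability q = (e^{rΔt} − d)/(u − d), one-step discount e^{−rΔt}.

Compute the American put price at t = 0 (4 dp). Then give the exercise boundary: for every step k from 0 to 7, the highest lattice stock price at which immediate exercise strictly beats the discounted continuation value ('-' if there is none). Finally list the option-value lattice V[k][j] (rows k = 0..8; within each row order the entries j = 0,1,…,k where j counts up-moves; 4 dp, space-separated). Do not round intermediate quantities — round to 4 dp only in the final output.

params: Δt=0.14138 u=1.17328 d=0.85231 q=0.50092 e^(-rΔt)=0.98708
t_8 payoffs: 100.8884 86.6155 66.9679 39.9215 2.6900 0.0000 0.0000 0.0000 0.0000
t_7: node(7,0) S=44.4691 payoff=94.3209 vs cont=92.5274 → 94.3209 [stop]  node(7,1) S=61.2150 payoff=77.5750 vs cont=75.7815 → 77.5750 [stop]  node(7,2) S=84.2671 payoff=54.5229 vs cont=52.7294 → 54.5229 [stop]  node(7,3) S=116.0000 payoff=22.7900 vs cont=20.9965 → 22.7900 [stop]  node(7,4) S=159.6828 payoff=0.0000 vs cont=1.3252 → 1.3252 [wait]  node(7,5) S=219.8154 payoff=0.0000 vs cont=0.0000 → 0.0000 [wait]  node(7,6) S=302.5925 payoff=0.0000 vs cont=0.0000 → 0.0000 [wait]  node(7,7) S=416.5414 payoff=0.0000 vs cont=0.0000 → 0.0000 [wait]  ⇒ S*(7)=116.0000
t_6: node(6,0) S=52.1745 payoff=86.6155 vs cont=84.8220 → 86.6155 [stop]  node(6,1) S=71.8221 payoff=66.9679 vs cont=65.1744 → 66.9679 [stop]  node(6,2) S=98.8685 payoff=39.9215 vs cont=38.1280 → 39.9215 [stop]  node(6,3) S=136.1000 payoff=2.6900 vs cont=11.8822 → 11.8822 [wait]  node(6,4) S=187.3519 payoff=0.0000 vs cont=0.6528 → 0.6528 [wait]  node(6,5) S=257.9041 payoff=0.0000 vs cont=0.0000 → 0.0000 [wait]  node(6,6) S=355.0244 payoff=0.0000 vs cont=0.0000 → 0.0000 [wait]  ⇒ S*(6)=98.8685
t_5: node(5,0) S=61.2150 payoff=77.5750 vs cont=75.7815 → 77.5750 [stop]  node(5,1) S=84.2671 payoff=54.5229 vs cont=52.7294 → 54.5229 [stop]  node(5,2) S=116.0000 payoff=22.7900 vs cont=25.5416 → 25.5416 [wait]  node(5,3) S=159.6828 payoff=0.0000 vs cont=6.1763 → 6.1763 [wait]  node(5,4) S=219.8154 payoff=0.0000 vs cont=0.3216 → 0.3216 [wait]  node(5,5) S=302.5925 payoff=0.0000 vs cont=0.0000 → 0.0000 [wait]  ⇒ S*(5)=84.2671
t_4: node(4,0) S=71.8221 payoff=66.9679 vs cont=65.1744 → 66.9679 [stop]  node(4,1) S=98.8685 payoff=39.9215 vs cont=39.4885 → 39.9215 [stop]  node(4,2) S=136.1000 payoff=2.6900 vs cont=15.6363 → 15.6363 [wait]  node(4,3) S=187.3519 payoff=0.0000 vs cont=3.2016 → 3.2016 [wait]  node(4,4) S=257.9041 payoff=0.0000 vs cont=0.1584 → 0.1584 [wait]  ⇒ S*(4)=98.8685
t_3: node(3,0) S=84.2671 payoff=54.5229 vs cont=52.7294 → 54.5229 [stop]  node(3,1) S=116.0000 payoff=22.7900 vs cont=27.3978 → 27.3978 [wait]  node(3,2) S=159.6828 payoff=0.0000 vs cont=9.2859 → 9.2859 [wait]  node(3,3) S=219.8154 payoff=0.0000 vs cont=1.6555 → 1.6555 [wait]  ⇒ S*(3)=84.2671
t_2: node(2,0) S=98.8685 payoff=39.9215 vs cont=40.4063 → 40.4063 [wait]  node(2,1) S=136.1000 payoff=2.6900 vs cont=18.0883 → 18.0883 [wait]  node(2,2) S=187.3519 payoff=0.0000 vs cont=5.3931 → 5.3931 [wait]  ⇒ S*(2)=-
t_1: node(1,0) S=116.0000 payoff=22.7900 vs cont=28.8491 → 28.8491 [wait]  node(1,1) S=159.6828 payoff=0.0000 vs cont=11.5774 → 11.5774 [wait]  ⇒ S*(1)=-
t_0: node(0,0) S=136.1000 payoff=2.6900 vs cont=19.9363 → 19.9363 [wait]  ⇒ S*(0)=-

price = 19.9363
boundary = - - - 84.2671 98.8685 84.2671 98.8685 116.0000
tree:
19.9363
28.8491 11.5774
40.4063 18.0883 5.3931
54.5229 27.3978 9.2859 1.6555
66.9679 39.9215 15.6363 3.2016 0.1584
77.5750 54.5229 25.5416 6.1763 0.3216 0.0000
86.6155 66.9679 39.9215 11.8822 0.6528 0.0000 0.0000
94.3209 77.5750 54.5229 22.7900 1.3252 0.0000 0.0000 0.0000
100.8884 86.6155 66.9679 39.9215 2.6900 0.0000 0.0000 0.0000 0.0000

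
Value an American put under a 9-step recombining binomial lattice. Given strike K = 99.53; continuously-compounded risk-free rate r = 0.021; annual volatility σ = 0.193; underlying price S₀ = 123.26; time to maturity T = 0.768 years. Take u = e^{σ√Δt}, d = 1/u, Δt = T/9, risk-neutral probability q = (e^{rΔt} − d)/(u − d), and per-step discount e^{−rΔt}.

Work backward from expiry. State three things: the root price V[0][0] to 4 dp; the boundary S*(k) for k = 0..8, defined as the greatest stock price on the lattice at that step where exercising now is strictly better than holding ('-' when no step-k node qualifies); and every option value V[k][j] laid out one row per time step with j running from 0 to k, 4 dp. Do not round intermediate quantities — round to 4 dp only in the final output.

price = 0.7770
boundary = - - - - - - - 83.0667 87.8844
tree:
0.7770
1.3003 0.2603
2.1375 0.4738 0.0493
3.4389 0.8530 0.0990 0.0000
5.3895 1.5147 0.1992 0.0000 0.0000
8.1758 2.6425 0.4005 0.0000 0.0000 0.0000
11.9053 4.5025 0.8054 0.0000 0.0000 0.0000 0.0000
16.4633 7.4226 1.6195 0.0000 0.0000 0.0000 0.0000 0.0000
21.0170 11.6456 3.2565 0.0000 0.0000 0.0000 0.0000 0.0000 0.0000
25.3210 16.4633 6.5484 0.0000 0.0000 0.0000 0.0000 0.0000 0.0000 0.0000

params: Δt=0.08533 u=1.05800 d=0.94518 q=0.50181 e^(-rΔt)=0.99821
t_9 payoffs: 25.3210 16.4633 6.5484 0.0000 0.0000 0.0000 0.0000 0.0000 0.0000 0.0000
t_8: node(8,0) S=78.5130 payoff=21.0170 vs cont=20.8388 → 21.0170 [stop]  node(8,1) S=87.8844 payoff=11.6456 vs cont=11.4674 → 11.6456 [stop]  node(8,2) S=98.3744 payoff=1.1556 vs cont=3.2565 → 3.2565 [wait]  node(8,3) S=110.1164 payoff=0.0000 vs cont=0.0000 → 0.0000 [wait]  node(8,4) S=123.2600 payoff=0.0000 vs cont=0.0000 → 0.0000 [wait]  node(8,5) S=137.9724 payoff=0.0000 vs cont=0.0000 → 0.0000 [wait]  node(8,6) S=154.4409 payoff=0.0000 vs cont=0.0000 → 0.0000 [wait]  node(8,7) S=172.8751 payoff=0.0000 vs cont=0.0000 → 0.0000 [wait]  node(8,8) S=193.5096 payoff=0.0000 vs cont=0.0000 → 0.0000 [wait]  ⇒ S*(8)=87.8844
t_7: node(7,0) S=83.0667 payoff=16.4633 vs cont=16.2851 → 16.4633 [stop]  node(7,1) S=92.9816 payoff=6.5484 vs cont=7.4226 → 7.4226 [wait]  node(7,2) S=104.0799 payoff=0.0000 vs cont=1.6195 → 1.6195 [wait]  node(7,3) S=116.5030 payoff=0.0000 vs cont=0.0000 → 0.0000 [wait]  node(7,4) S=130.4089 payoff=0.0000 vs cont=0.0000 → 0.0000 [wait]  node(7,5) S=145.9746 payoff=0.0000 vs cont=0.0000 → 0.0000 [wait]  node(7,6) S=163.3983 payoff=0.0000 vs cont=0.0000 → 0.0000 [wait]  node(7,7) S=182.9016 payoff=0.0000 vs cont=0.0000 → 0.0000 [wait]  ⇒ S*(7)=83.0667
t_6: node(6,0) S=87.8844 payoff=11.6456 vs cont=11.9053 → 11.9053 [wait]  node(6,1) S=98.3744 payoff=1.1556 vs cont=4.5025 → 4.5025 [wait]  node(6,2) S=110.1164 payoff=0.0000 vs cont=0.8054 → 0.8054 [wait]  node(6,3) S=123.2600 payoff=0.0000 vs cont=0.0000 → 0.0000 [wait]  node(6,4) S=137.9724 payoff=0.0000 vs cont=0.0000 → 0.0000 [wait]  node(6,5) S=154.4409 payoff=0.0000 vs cont=0.0000 → 0.0000 [wait]  node(6,6) S=172.8751 payoff=0.0000 vs cont=0.0000 → 0.0000 [wait]  ⇒ S*(6)=-
t_5: node(5,0) S=92.9816 payoff=6.5484 vs cont=8.1758 → 8.1758 [wait]  node(5,1) S=104.0799 payoff=0.0000 vs cont=2.6425 → 2.6425 [wait]  node(5,2) S=116.5030 payoff=0.0000 vs cont=0.4005 → 0.4005 [wait]  node(5,3) S=130.4089 payoff=0.0000 vs cont=0.0000 → 0.0000 [wait]  node(5,4) S=145.9746 payoff=0.0000 vs cont=0.0000 → 0.0000 [wait]  node(5,5) S=163.3983 payoff=0.0000 vs cont=0.0000 → 0.0000 [wait]  ⇒ S*(5)=-
t_4: node(4,0) S=98.3744 payoff=1.1556 vs cont=5.3895 → 5.3895 [wait]  node(4,1) S=110.1164 payoff=0.0000 vs cont=1.5147 → 1.5147 [wait]  node(4,2) S=123.2600 payoff=0.0000 vs cont=0.1992 → 0.1992 [wait]  node(4,3) S=137.9724 payoff=0.0000 vs cont=0.0000 → 0.0000 [wait]  node(4,4) S=154.4409 payoff=0.0000 vs cont=0.0000 → 0.0000 [wait]  ⇒ S*(4)=-
t_3: node(3,0) S=104.0799 payoff=0.0000 vs cont=3.4389 → 3.4389 [wait]  node(3,1) S=116.5030 payoff=0.0000 vs cont=0.8530 → 0.8530 [wait]  node(3,2) S=130.4089 payoff=0.0000 vs cont=0.0990 → 0.0990 [wait]  node(3,3) S=145.9746 payoff=0.0000 vs cont=0.0000 → 0.0000 [wait]  ⇒ S*(3)=-
t_2: node(2,0) S=110.1164 payoff=0.0000 vs cont=2.1375 → 2.1375 [wait]  node(2,1) S=123.2600 payoff=0.0000 vs cont=0.4738 → 0.4738 [wait]  node(2,2) S=137.9724 payoff=0.0000 vs cont=0.0493 → 0.0493 [wait]  ⇒ S*(2)=-
t_1: node(1,0) S=116.5030 payoff=0.0000 vs cont=1.3003 → 1.3003 [wait]  node(1,1) S=130.4089 payoff=0.0000 vs cont=0.2603 → 0.2603 [wait]  ⇒ S*(1)=-
t_0: node(0,0) S=123.2600 payoff=0.0000 vs cont=0.7770 → 0.7770 [wait]  ⇒ S*(0)=-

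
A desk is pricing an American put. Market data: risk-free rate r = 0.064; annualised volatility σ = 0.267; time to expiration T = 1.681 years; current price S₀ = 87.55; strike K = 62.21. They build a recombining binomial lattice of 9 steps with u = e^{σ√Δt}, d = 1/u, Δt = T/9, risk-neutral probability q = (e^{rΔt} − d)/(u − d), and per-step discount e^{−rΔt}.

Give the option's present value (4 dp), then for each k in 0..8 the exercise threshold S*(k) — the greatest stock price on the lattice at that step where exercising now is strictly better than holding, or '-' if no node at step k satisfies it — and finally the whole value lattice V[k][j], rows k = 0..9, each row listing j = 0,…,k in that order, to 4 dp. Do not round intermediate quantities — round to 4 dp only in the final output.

price = 1.1056
boundary = - - - - - 49.1685 43.8100 49.1685 55.1824
tree:
1.1056
1.9097 0.3982
3.2297 0.7504 0.0863
5.3237 1.3954 0.1799 0.0030
8.5007 2.5506 0.3747 0.0065 0.0000
13.0415 4.5576 0.7801 0.0137 0.0000 0.0000
18.4000 7.8913 1.6239 0.0291 0.0000 0.0000 0.0000
23.1746 13.0415 3.3788 0.0617 0.0000 0.0000 0.0000 0.0000
27.4288 18.4000 7.0276 0.1310 0.0000 0.0000 0.0000 0.0000 0.0000
31.2193 23.1746 13.0415 0.2781 0.0000 0.0000 0.0000 0.0000 0.0000 0.0000

Δt=0.18678  u=1.12231  d=0.89102  q=0.52318  discount=0.98812
step 9 (expiry): payoffs max(K−S,0) = 31.2193 23.1746 13.0415 0.2781 0.0000 0.0000 0.0000 0.0000 0.0000 0.0000
step 8: (k=8,j=0): S=34.7812, (K−S)⁺=27.4288, hold=26.6895 ⇒ V=27.4288 exercise | (k=8,j=1): S=43.8100, (K−S)⁺=18.4000, hold=17.6608 ⇒ V=18.4000 exercise | (k=8,j=2): S=55.1824, (K−S)⁺=7.0276, hold=6.2884 ⇒ V=7.0276 exercise | (k=8,j=3): S=69.5070, (K−S)⁺=0.0000, hold=0.1310 ⇒ V=0.1310 continue | (k=8,j=4): S=87.5500, (K−S)⁺=0.0000, hold=0.0000 ⇒ V=0.0000 continue | (k=8,j=5): S=110.2767, (K−S)⁺=0.0000, hold=0.0000 ⇒ V=0.0000 continue | (k=8,j=6): S=138.9030, (K−S)⁺=0.0000, hold=0.0000 ⇒ V=0.0000 continue | (k=8,j=7): S=174.9603, (K−S)⁺=0.0000, hold=0.0000 ⇒ V=0.0000 continue | (k=8,j=8): S=220.3775, (K−S)⁺=0.0000, hold=0.0000 ⇒ V=0.0000 continue  boundary S*=55.1824
step 7: (k=7,j=0): S=39.0354, (K−S)⁺=23.1746, hold=22.4354 ⇒ V=23.1746 exercise | (k=7,j=1): S=49.1685, (K−S)⁺=13.0415, hold=12.3023 ⇒ V=13.0415 exercise | (k=7,j=2): S=61.9319, (K−S)⁺=0.2781, hold=3.3788 ⇒ V=3.3788 continue | (k=7,j=3): S=78.0086, (K−S)⁺=0.0000, hold=0.0617 ⇒ V=0.0617 continue | (k=7,j=4): S=98.2585, (K−S)⁺=0.0000, hold=0.0000 ⇒ V=0.0000 continue | (k=7,j=5): S=123.7650, (K−S)⁺=0.0000, hold=0.0000 ⇒ V=0.0000 continue | (k=7,j=6): S=155.8926, (K−S)⁺=0.0000, hold=0.0000 ⇒ V=0.0000 continue | (k=7,j=7): S=196.3602, (K−S)⁺=0.0000, hold=0.0000 ⇒ V=0.0000 continue  boundary S*=49.1685
step 6: (k=6,j=0): S=43.8100, (K−S)⁺=18.4000, hold=17.6608 ⇒ V=18.4000 exercise | (k=6,j=1): S=55.1824, (K−S)⁺=7.0276, hold=7.8913 ⇒ V=7.8913 continue | (k=6,j=2): S=69.5070, (K−S)⁺=0.0000, hold=1.6239 ⇒ V=1.6239 continue | (k=6,j=3): S=87.5500, (K−S)⁺=0.0000, hold=0.0291 ⇒ V=0.0291 continue | (k=6,j=4): S=110.2767, (K−S)⁺=0.0000, hold=0.0000 ⇒ V=0.0000 continue | (k=6,j=5): S=138.9030, (K−S)⁺=0.0000, hold=0.0000 ⇒ V=0.0000 continue | (k=6,j=6): S=174.9603, (K−S)⁺=0.0000, hold=0.0000 ⇒ V=0.0000 continue  boundary S*=43.8100
step 5: (k=5,j=0): S=49.1685, (K−S)⁺=13.0415, hold=12.7488 ⇒ V=13.0415 exercise | (k=5,j=1): S=61.9319, (K−S)⁺=0.2781, hold=4.5576 ⇒ V=4.5576 continue | (k=5,j=2): S=78.0086, (K−S)⁺=0.0000, hold=0.7801 ⇒ V=0.7801 continue | (k=5,j=3): S=98.2585, (K−S)⁺=0.0000, hold=0.0137 ⇒ V=0.0137 continue | (k=5,j=4): S=123.7650, (K−S)⁺=0.0000, hold=0.0000 ⇒ V=0.0000 continue | (k=5,j=5): S=155.8926, (K−S)⁺=0.0000, hold=0.0000 ⇒ V=0.0000 continue  boundary S*=49.1685
step 4: (k=4,j=0): S=55.1824, (K−S)⁺=7.0276, hold=8.5007 ⇒ V=8.5007 continue | (k=4,j=1): S=69.5070, (K−S)⁺=0.0000, hold=2.5506 ⇒ V=2.5506 continue | (k=4,j=2): S=87.5500, (K−S)⁺=0.0000, hold=0.3747 ⇒ V=0.3747 continue | (k=4,j=3): S=110.2767, (K−S)⁺=0.0000, hold=0.0065 ⇒ V=0.0065 continue | (k=4,j=4): S=138.9030, (K−S)⁺=0.0000, hold=0.0000 ⇒ V=0.0000 continue  boundary S*=-
step 3: (k=3,j=0): S=61.9319, (K−S)⁺=0.2781, hold=5.3237 ⇒ V=5.3237 continue | (k=3,j=1): S=78.0086, (K−S)⁺=0.0000, hold=1.3954 ⇒ V=1.3954 continue | (k=3,j=2): S=98.2585, (K−S)⁺=0.0000, hold=0.1799 ⇒ V=0.1799 continue | (k=3,j=3): S=123.7650, (K−S)⁺=0.0000, hold=0.0030 ⇒ V=0.0030 continue  boundary S*=-
step 2: (k=2,j=0): S=69.5070, (K−S)⁺=0.0000, hold=3.2297 ⇒ V=3.2297 continue | (k=2,j=1): S=87.5500, (K−S)⁺=0.0000, hold=0.7504 ⇒ V=0.7504 continue | (k=2,j=2): S=110.2767, (K−S)⁺=0.0000, hold=0.0863 ⇒ V=0.0863 continue  boundary S*=-
step 1: (k=1,j=0): S=78.0086, (K−S)⁺=0.0000, hold=1.9097 ⇒ V=1.9097 continue | (k=1,j=1): S=98.2585, (K−S)⁺=0.0000, hold=0.3982 ⇒ V=0.3982 continue  boundary S*=-
step 0: (k=0,j=0): S=87.5500, (K−S)⁺=0.0000, hold=1.1056 ⇒ V=1.1056 continue  boundary S*=-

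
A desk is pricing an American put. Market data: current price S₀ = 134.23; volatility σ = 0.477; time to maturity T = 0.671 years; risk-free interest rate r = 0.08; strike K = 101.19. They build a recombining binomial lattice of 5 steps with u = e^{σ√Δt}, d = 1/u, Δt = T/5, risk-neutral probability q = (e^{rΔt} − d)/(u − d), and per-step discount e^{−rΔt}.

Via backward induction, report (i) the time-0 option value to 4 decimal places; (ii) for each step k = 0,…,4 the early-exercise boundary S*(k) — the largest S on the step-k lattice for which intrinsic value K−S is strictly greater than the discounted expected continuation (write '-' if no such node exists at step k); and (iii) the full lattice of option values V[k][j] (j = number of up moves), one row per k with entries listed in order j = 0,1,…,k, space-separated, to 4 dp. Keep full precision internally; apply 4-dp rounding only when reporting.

params: Δt=0.13420 u=1.19094 d=0.83967 q=0.48715 e^(-rΔt)=0.98932
t_5 payoffs: 45.1621 21.7238 0.0000 0.0000 0.0000 0.0000
t_4: node(4,0) S=66.7258 payoff=34.4642 vs cont=33.3837 → 34.4642 [stop]  node(4,1) S=94.6393 payoff=6.5507 vs cont=11.0220 → 11.0220 [wait]  node(4,2) S=134.2300 payoff=0.0000 vs cont=0.0000 → 0.0000 [wait]  node(4,3) S=190.3828 payoff=0.0000 vs cont=0.0000 → 0.0000 [wait]  node(4,4) S=270.0261 payoff=0.0000 vs cont=0.0000 → 0.0000 [wait]  ⇒ S*(4)=66.7258
t_3: node(3,0) S=79.4662 payoff=21.7238 vs cont=22.7982 → 22.7982 [wait]  node(3,1) S=112.7095 payoff=0.0000 vs cont=5.5922 → 5.5922 [wait]  node(3,2) S=159.8596 payoff=0.0000 vs cont=0.0000 → 0.0000 [wait]  node(3,3) S=226.7340 payoff=0.0000 vs cont=0.0000 → 0.0000 [wait]  ⇒ S*(3)=-
t_2: node(2,0) S=94.6393 payoff=6.5507 vs cont=14.2623 → 14.2623 [wait]  node(2,1) S=134.2300 payoff=0.0000 vs cont=2.8373 → 2.8373 [wait]  node(2,2) S=190.3828 payoff=0.0000 vs cont=0.0000 → 0.0000 [wait]  ⇒ S*(2)=-
t_1: node(1,0) S=112.7095 payoff=0.0000 vs cont=8.6037 → 8.6037 [wait]  node(1,1) S=159.8596 payoff=0.0000 vs cont=1.4396 → 1.4396 [wait]  ⇒ S*(1)=-
t_0: node(0,0) S=134.2300 payoff=0.0000 vs cont=5.0591 → 5.0591 [wait]  ⇒ S*(0)=-

price = 5.0591
boundary = - - - - 66.7258
tree:
5.0591
8.6037 1.4396
14.2623 2.8373 0.0000
22.7982 5.5922 0.0000 0.0000
34.4642 11.0220 0.0000 0.0000 0.0000
45.1621 21.7238 0.0000 0.0000 0.0000 0.0000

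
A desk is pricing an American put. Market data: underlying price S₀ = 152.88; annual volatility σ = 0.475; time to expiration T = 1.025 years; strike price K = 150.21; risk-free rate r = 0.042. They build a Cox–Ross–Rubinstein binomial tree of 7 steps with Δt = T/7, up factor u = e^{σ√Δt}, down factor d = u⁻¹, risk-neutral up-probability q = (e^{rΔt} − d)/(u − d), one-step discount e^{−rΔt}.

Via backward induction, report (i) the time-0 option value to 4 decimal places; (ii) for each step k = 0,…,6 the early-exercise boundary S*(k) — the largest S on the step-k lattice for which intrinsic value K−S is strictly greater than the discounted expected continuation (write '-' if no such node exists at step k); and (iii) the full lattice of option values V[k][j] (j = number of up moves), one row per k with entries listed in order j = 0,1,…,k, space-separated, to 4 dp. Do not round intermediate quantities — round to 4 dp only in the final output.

Δt=0.14643, u=1.19933, d=0.83380, q=0.47156, disc=e^(-rΔt)=0.99387
k=7 terminal: V=max(K-S,0) → 107.3770 88.5993 61.5895 22.7389 0.0000 0.0000 0.0000 0.0000
k=6: j=0 S=51.3709 intr=98.8391 cont=97.9181 V=98.8391[EX]; j=1 S=73.8916 intr=76.3184 cont=75.3974 V=76.3184[EX]; j=2 S=106.2852 intr=43.9248 cont=43.0038 V=43.9248[EX]; j=3 S=152.8800 intr=0.0000 cont=11.9424 V=11.9424[hold]; j=4 S=219.9016 intr=0.0000 cont=0.0000 V=0.0000[hold]; j=5 S=316.3050 intr=0.0000 cont=0.0000 V=0.0000[hold]; j=6 S=454.9711 intr=0.0000 cont=0.0000 V=0.0000[hold]  S*(6)=106.2852
k=5: j=0 S=61.6107 intr=88.5993 cont=87.6783 V=88.5993[EX]; j=1 S=88.6205 intr=61.5895 cont=60.6686 V=61.5895[EX]; j=2 S=127.4711 intr=22.7389 cont=28.6663 V=28.6663[hold]; j=3 S=183.3536 intr=0.0000 cont=6.2722 V=6.2722[hold]; j=4 S=263.7347 intr=0.0000 cont=0.0000 V=0.0000[hold]; j=5 S=379.3543 intr=0.0000 cont=0.0000 V=0.0000[hold]  S*(5)=88.6205
k=4: j=0 S=73.8916 intr=76.3184 cont=75.3974 V=76.3184[EX]; j=1 S=106.2852 intr=43.9248 cont=45.7818 V=45.7818[hold]; j=2 S=152.8800 intr=0.0000 cont=17.9951 V=17.9951[hold]; j=3 S=219.9016 intr=0.0000 cont=3.2941 V=3.2941[hold]; j=4 S=316.3050 intr=0.0000 cont=0.0000 V=0.0000[hold]  S*(4)=73.8916
k=3: j=0 S=88.6205 intr=61.5895 cont=61.5389 V=61.5895[EX]; j=1 S=127.4711 intr=22.7389 cont=32.4783 V=32.4783[hold]; j=2 S=183.3536 intr=0.0000 cont=10.9949 V=10.9949[hold]; j=3 S=263.7347 intr=0.0000 cont=1.7301 V=1.7301[hold]  S*(3)=88.6205
k=2: j=0 S=106.2852 intr=43.9248 cont=47.5684 V=47.5684[hold]; j=1 S=152.8800 intr=0.0000 cont=22.2106 V=22.2106[hold]; j=2 S=219.9016 intr=0.0000 cont=6.5853 V=6.5853[hold]  S*(2)=-
k=1: j=0 S=127.4711 intr=22.7389 cont=35.3923 V=35.3923[hold]; j=1 S=183.3536 intr=0.0000 cont=14.7513 V=14.7513[hold]  S*(1)=-
k=0: j=0 S=152.8800 intr=0.0000 cont=25.5015 V=25.5015[hold]  S*(0)=-

price = 25.5015
boundary = - - - 88.6205 73.8916 88.6205 106.2852
tree:
25.5015
35.3923 14.7513
47.5684 22.2106 6.5853
61.5895 32.4783 10.9949 1.7301
76.3184 45.7818 17.9951 3.2941 0.0000
88.5993 61.5895 28.6663 6.2722 0.0000 0.0000
98.8391 76.3184 43.9248 11.9424 0.0000 0.0000 0.0000
107.3770 88.5993 61.5895 22.7389 0.0000 0.0000 0.0000 0.0000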